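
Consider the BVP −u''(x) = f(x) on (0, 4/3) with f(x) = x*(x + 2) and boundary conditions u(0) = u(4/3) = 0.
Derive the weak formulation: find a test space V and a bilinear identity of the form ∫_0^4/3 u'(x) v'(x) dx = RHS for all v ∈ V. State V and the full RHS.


V = H^1_0(0, 4/3) (so v(0) = v(4/3) = 0); weak form: ∫_0^4/3 u'v' dx = ∫_0^4/3 (x*(x + 2)) v dx for all v ∈ V.

Multiply both sides by a test function v and integrate from 0 to 4/3:
  ∫_0^4/3 −u''(x) v(x) dx = ∫_0^4/3 f(x) v(x) dx.
Integrate the LHS by parts once:
  ∫_0^4/3 −u'' v dx = −[u'(x) v(x)]_0^4/3 + ∫_0^4/3 u'(x) v'(x) dx.
Thus ∫_0^4/3 u'(x) v'(x) dx = ∫_0^4/3 f(x) v(x) dx + [u'(x) v(x)]_0^4/3.
Choose V so that boundary terms are either known or forced to vanish.
u is Dirichlet: u(0) = u(4/3) = 0. Let V = H^1_0(0, 4/3); then v(0) = v(4/3) = 0, and [u' v]_0^4/3 = 0.
Weak formulation: find u (satisfying any essential BC) such that ∫_0^4/3 u'(x) v'(x) dx = ∫_0^4/3 f v dx for all v ∈ V.
Substituting f(x) = x*(x + 2), the right-hand side is ∫_0^4/3 (x*(x + 2)) v dx.


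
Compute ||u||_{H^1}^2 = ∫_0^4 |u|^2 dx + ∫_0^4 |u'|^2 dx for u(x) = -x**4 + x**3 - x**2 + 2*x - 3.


||u||_{H^1}^2 = 13268252/315

The H^1 norm (squared) on an interval (0, L) is
  ||u||_{H^1}^2 = ∫_0^L u(x)^2 dx + ∫_0^L u'(x)^2 dx.
Compute u'(x) = -4*x**3 + 3*x**2 - 2*x + 2.
Then u(x)^2 = x**8 - 2*x**7 + 3*x**6 - 6*x**5 + 11*x**4 - 10*x**3 + 10*x**2 - 12*x + 9 and u'(x)^2 = 16*x**6 - 24*x**5 + 25*x**4 - 28*x**3 + 16*x**2 - 8*x + 4.
Integrate each monomial from 0 to 4 using ∫_0^4 c·x^n dx = c·4^(n+1)/(n+1):
  ∫_0^4 u(x)^2 dx = ∫_0^4 (x^8 - 2*x^7 + 3*x^6 - 6*x^5 + 11*x^4 - 10*x^3 + 10*x^2 - 12*x + 9) dx. Term by term:
    ∫_0^4 x^8 dx = 262144/9;  ∫_0^4 -2*x^7 dx = -16384;  ∫_0^4 3*x^6 dx = 49152/7;
    ∫_0^4 -6*x^5 dx = -4096;  ∫_0^4 11*x^4 dx = 11264/5;  ∫_0^4 -10*x^3 dx = -640;
    ∫_0^4 10*x^2 dx = 640/3;  ∫_0^4 -12*x dx = -96;  ∫_0^4 9 dx = 36.
  Sum: 262144/9 − 16384 + 49152/7 − 4096 + 11264/5 − 640 + 640/3 − 96 + 36 = 5492012/315.
  ∫_0^4 u'(x)^2 dx = ∫_0^4 (16*x^6 - 24*x^5 + 25*x^4 - 28*x^3 + 16*x^2 - 8*x + 4) dx. Term by term:
    ∫_0^4 16*x^6 dx = 262144/7;  ∫_0^4 -24*x^5 dx = -16384;  ∫_0^4 25*x^4 dx = 5120;
    ∫_0^4 -28*x^3 dx = -1792;  ∫_0^4 16*x^2 dx = 1024/3;  ∫_0^4 -8*x dx = -64;
    ∫_0^4 4 dx = 16.
  Sum: 262144/7 − 16384 + 5120 − 1792 + 1024/3 − 64 + 16 = 518416/21.
Adding: ||u||_{H^1}^2 = 5492012/315 + 518416/21 = 13268252/315.


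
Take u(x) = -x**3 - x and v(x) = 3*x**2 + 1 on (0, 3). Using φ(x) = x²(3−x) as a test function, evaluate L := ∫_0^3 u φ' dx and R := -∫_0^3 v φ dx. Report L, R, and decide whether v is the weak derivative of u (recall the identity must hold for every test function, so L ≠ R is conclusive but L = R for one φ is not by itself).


LHS = 1593/20, RHS = -1593/20. No, v is not the weak derivative of u.

u(x) = -x**3 - x, classical derivative u'(x) = -3*x**2 - 1.
φ(x) = x²(3−x), so φ'(x) = 3*x*(2 - x).
Note φ(0) = φ(3) = 0, so the boundary term u·φ vanishes.
LHS = ∫_0^3 u(x) φ'(x) dx = ∫_0^3 (3*x^5 - 6*x^4 + 3*x^3 - 6*x^2) dx. Term by term:
  ∫_0^3 3*x^5 dx = 729/2;  ∫_0^3 -6*x^4 dx = -1458/5;  ∫_0^3 3*x^3 dx = 243/4;
  ∫_0^3 -6*x^2 dx = -54.
Sum: 729/2 − 1458/5 + 243/4 − 54 = 1593/20.
So LHS = 1593/20.
∫_0^3 v(x) φ(x) dx = ∫_0^3 (-3*x^5 + 9*x^4 - x^3 + 3*x^2) dx. Term by term:
  ∫_0^3 -3*x^5 dx = -729/2;  ∫_0^3 9*x^4 dx = 2187/5;  ∫_0^3 -x^3 dx = -81/4;
  ∫_0^3 3*x^2 dx = 27.
Sum: -729/2 + 2187/5 − 81/4 + 27 = 1593/20.
So RHS = -∫_0^3 v(x) φ(x) dx = -1593/20.
LHS − RHS = 1593/10 ≠ 0, so the identity fails.
(For a valid weak derivative the identity must hold for EVERY test function, in particular this one. The failure shows v is NOT the weak derivative of u.)
Correct weak derivative would be u'(x) = -3*x**2 - 1.


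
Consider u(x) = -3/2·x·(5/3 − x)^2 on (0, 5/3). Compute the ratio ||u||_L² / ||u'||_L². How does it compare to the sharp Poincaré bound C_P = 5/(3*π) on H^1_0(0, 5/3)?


||u||_L² / ||u'||_L² = 5*sqrt(14)/42 < C_P = 5/(3*π).

u(x) = -3/2·x·(5/3 − x)^2, so u'(x) = (5 - 9*x)*(3*x - 5)/6.
u(x) = -3/2·x·(5/3 − x)^2 vanishes at x = 0 and x = 5/3, so u ∈ H^1_0(0, 5/3). Differentiate via the product rule and integrate the resulting polynomials term by term.
  ∫_0^5/3 u² dx = ∫_0^5/3 (9*x^6/4 - 15*x^5 + 75*x^4/2 - 125*x^3/3 + 625*x^2/36) dx. Term by term:
    ∫_0^5/3 9*x^6/4 dx = 78125/6804;  ∫_0^5/3 -15*x^5 dx = -78125/1458;  ∫_0^5/3 75*x^4/2 dx = 15625/162;
    ∫_0^5/3 -125*x^3/3 dx = -78125/972;  ∫_0^5/3 625*x^2/36 dx = 78125/2916.
  Sum: 78125/6804 − 78125/1458 + 15625/162 − 78125/972 + 78125/2916 = 15625/20412.
  ∫_0^5/3 (u')² dx = ∫_0^5/3 (81*x^4/4 - 90*x^3 + 275*x^2/2 - 250*x/3 + 625/36) dx. Term by term:
    ∫_0^5/3 81*x^4/4 dx = 625/12;  ∫_0^5/3 -90*x^3 dx = -3125/18;  ∫_0^5/3 275*x^2/2 dx = 34375/162;
    ∫_0^5/3 -250*x/3 dx = -3125/27;  ∫_0^5/3 625/36 dx = 3125/108.
  Sum: 625/12 − 3125/18 + 34375/162 − 3125/27 + 3125/108 = 625/162.
∫_0^5/3 u² dx = 15625/20412, so ||u||_L² = 125*sqrt(7)/378.
∫_0^5/3 (u')² dx = 625/162, so ||u'||_L² = 25*sqrt(2)/18.
Ratio ||u||_L² / ||u'||_L² = 5*sqrt(14)/42.
Sharp Poincaré constant on H^1_0(0, 5/3) is C_P = L/π = 5/(3*π), achieved by sin(3*π/5·x).
A polynomial bump cannot attain the sharp Poincaré constant (only the first sine eigenfunction does), so the ratio is strictly less than C_P, consistent with ||u||_L² ≤ C_P ||u'||_L².


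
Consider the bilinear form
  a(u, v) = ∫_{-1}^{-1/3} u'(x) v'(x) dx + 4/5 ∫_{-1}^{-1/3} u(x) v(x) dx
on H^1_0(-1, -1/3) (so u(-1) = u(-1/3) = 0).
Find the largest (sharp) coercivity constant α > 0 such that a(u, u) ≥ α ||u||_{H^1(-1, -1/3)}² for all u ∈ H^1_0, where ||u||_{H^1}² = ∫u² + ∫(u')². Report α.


α = (16 + 45*π^2)/(5*(4 + 9*π^2))

Coercivity of a(·,·) on H^1_0(-1, -1/3) means a(u, u) ≥ α ||u||_{H^1}² for every u ∈ H^1_0.
The interval has length L = 2/3, and Poincaré/coercivity depend only on L. Here a(u, u) = ∫(u')² + (4/5)·∫u².
Here 0 < c = 4/5 < 1. The condition a(u,u) ≥ α||u||_{H^1}² reads (1−α)∫(u')² ≥ (α−c)∫u². Any admissible α is ≤ 1 (rapidly oscillating u have ∫u²/∫(u')² → 0), and α = 1 would force 0 ≥ (1−c)∫u², impossible since c < 1; so 1−α > 0. By the sharp Poincaré inequality on H^1_0 of an interval of length L, ∫(u')² ≥ (π/L)²∫u² with equality for the first sine mode sin(π(x−x₀)/L) (x₀ the left endpoint), so the inequality holds for all u iff (1−α)(π/L)² ≥ α − c, i.e. α ≤ ((π/L)² + c)/((π/L)² + 1) = (1 + c(L/π)²)/(1 + (L/π)²). With (π/L)² = 9*π^2/4 and c = 4/5, the largest admissible constant is α = ((π/L)² + c)/((π/L)² + 1).
Simplifying, α = (16 + 45*π^2)/(5*(4 + 9*π^2)).


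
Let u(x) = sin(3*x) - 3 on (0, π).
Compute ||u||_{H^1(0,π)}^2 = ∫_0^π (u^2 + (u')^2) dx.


||u||_{H^1(0,π)}^2 = -4 + 14*π

u'(x) = 3*cos(3*x).
Expand u² and (u')² and integrate term by term on (0, π), using: for integers n ≥ 1, ∫_0^π sin²(nx) dx = ∫_0^π cos²(nx) dx = π/2; for n ≠ n', ∫_0^π sin(nx)sin(n'x) dx = ∫_0^π cos(nx)cos(n'x) dx = 0; and by product-to-sum, ∫_0^π sin(nx)cos(n'x) dx = ½∫_0^π [sin((n+n')x) + sin((n−n')x)] dx, which is 0 when n+n' is even and 2n/(n²−n'²) when n+n' is odd (it need not vanish on (0, π)). For the constant mode: ∫_0^π 1 dx = π, ∫_0^π cos(nx) dx = 0, ∫_0^π sin(nx) dx = (1−(−1)^n)/n.
  u² squared terms: (-3)²·∫1 dx = 9·π = 9*π;  (1)²·∫sin(3x)² dx = 1·π/2 = π/2.
  u² cross terms: 2·(-3)·(1)·∫1·sin(3x) dx = -6·(2/3) = -4.
  So ∫_0^π u² dx = 9*π + π/2 − 4 = -4 + 19*π/2.
  (u')² squared terms: (3)²·∫cos(3x)² dx = 9·π/2 = 9*π/2.
  So ∫_0^π (u')² dx = 9*π/2.
||u||_{H^1}^2 = (-4 + 19*π/2) + (9*π/2) = -4 + 14*π.


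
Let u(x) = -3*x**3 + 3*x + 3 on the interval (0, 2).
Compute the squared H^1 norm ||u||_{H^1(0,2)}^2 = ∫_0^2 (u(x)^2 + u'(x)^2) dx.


||u||_{H^1}^2 = 15672/35

The H^1 norm (squared) on an interval (0, L) is
  ||u||_{H^1}^2 = ∫_0^L u(x)^2 dx + ∫_0^L u'(x)^2 dx.
Compute u'(x) = 3 - 9*x**2.
Then u(x)^2 = 9*x**6 - 18*x**4 - 18*x**3 + 9*x**2 + 18*x + 9 and u'(x)^2 = 81*x**4 - 54*x**2 + 9.
Integrate each monomial from 0 to 2 using ∫_0^2 c·x^n dx = c·2^(n+1)/(n+1):
  ∫_0^2 u(x)^2 dx = ∫_0^2 (9*x^6 - 18*x^4 - 18*x^3 + 9*x^2 + 18*x + 9) dx. Term by term:
    ∫_0^2 9*x^6 dx = 1152/7;  ∫_0^2 -18*x^4 dx = -576/5;  ∫_0^2 -18*x^3 dx = -72;
    ∫_0^2 9*x^2 dx = 24;  ∫_0^2 18*x dx = 36;  ∫_0^2 9 dx = 18.
  Sum: 1152/7 − 576/5 − 72 + 24 + 36 + 18 = 1938/35.
  ∫_0^2 u'(x)^2 dx = ∫_0^2 (81*x^4 - 54*x^2 + 9) dx. Term by term:
    ∫_0^2 81*x^4 dx = 2592/5;  ∫_0^2 -54*x^2 dx = -144;  ∫_0^2 9 dx = 18.
  Sum: 2592/5 − 144 + 18 = 1962/5.
Adding: ||u||_{H^1}^2 = 1938/35 + 1962/5 = 15672/35.


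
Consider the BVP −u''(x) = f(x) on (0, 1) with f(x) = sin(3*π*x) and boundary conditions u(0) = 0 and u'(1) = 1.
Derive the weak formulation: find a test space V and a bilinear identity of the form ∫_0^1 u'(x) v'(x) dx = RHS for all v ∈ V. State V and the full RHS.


V = {v ∈ H^1(0, 1) : v(0) = 0} (test functions vanish at x = 0 where u is specified); weak form: ∫_0^1 u'v' dx = ∫_0^1 (sin(3*π*x)) v dx + v(1) for all v ∈ V.

Multiply both sides by a test function v and integrate from 0 to 1:
  ∫_0^1 −u''(x) v(x) dx = ∫_0^1 f(x) v(x) dx.
Integrate the LHS by parts once:
  ∫_0^1 −u'' v dx = −[u'(x) v(x)]_0^1 + ∫_0^1 u'(x) v'(x) dx.
Thus ∫_0^1 u'(x) v'(x) dx = ∫_0^1 f(x) v(x) dx + [u'(x) v(x)]_0^1.
Choose V so that boundary terms are either known or forced to vanish.
Mixed BC: u(0) = 0 (Dirichlet) and u'(1) = 1 (Neumann). Define V = {v ∈ H^1(0, 1) : v(0) = 0}. Then [u' v]_0^1 = u'(1)·v(1) − u'(0)·0 = v(1).
Weak formulation: find u (satisfying any essential BC) such that ∫_0^1 u'(x) v'(x) dx = ∫_0^1 f v dx + v(1) for all v ∈ V (Dirichlet at 0 absorbed into V; Neumann datum at x = 1 contributes the boundary term).
Substituting f(x) = sin(3*π*x), the right-hand side is ∫_0^1 (sin(3*π*x)) v dx + v(1).


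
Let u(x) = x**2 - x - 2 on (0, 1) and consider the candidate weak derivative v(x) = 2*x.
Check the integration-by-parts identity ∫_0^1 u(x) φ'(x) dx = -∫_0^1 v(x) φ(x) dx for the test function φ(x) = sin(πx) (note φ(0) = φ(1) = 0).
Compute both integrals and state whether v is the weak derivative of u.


LHS = 0, RHS = -2/π. No, v is not the weak derivative of u.

u(x) = x**2 - x - 2, classical derivative u'(x) = 2*x - 1.
φ(x) = sin(πx), so φ'(x) = π*cos(π*x).
Note φ(0) = φ(1) = 0, so the boundary term u·φ vanishes.
LHS = ∫_0^1 u(x) φ'(x) dx = ∫_0^1 (π*x^2*cos(π*x) - π*x*cos(π*x) - 2*π*cos(π*x)) dx. Term by term:
  ∫_0^1 -2*π*cos(π*x) dx = 0;  ∫_0^1 π*x^2*cos(π*x) dx = -2/π;  ∫_0^1 -π*x*cos(π*x) dx = 2/π.
Sum: 0 − 2/π + 2/π = 0.
So LHS = 0.
∫_0^1 v(x) φ(x) dx = ∫_0^1 (2*x*sin(π*x)) dx. Term by term:
  ∫_0^1 2*x*sin(π*x) dx = 2/π.
So RHS = -∫_0^1 v(x) φ(x) dx = -2/π.
LHS − RHS = 2/π ≠ 0, so the identity fails.
(For a valid weak derivative the identity must hold for EVERY test function, in particular this one. The failure shows v is NOT the weak derivative of u.)
Correct weak derivative would be u'(x) = 2*x - 1.


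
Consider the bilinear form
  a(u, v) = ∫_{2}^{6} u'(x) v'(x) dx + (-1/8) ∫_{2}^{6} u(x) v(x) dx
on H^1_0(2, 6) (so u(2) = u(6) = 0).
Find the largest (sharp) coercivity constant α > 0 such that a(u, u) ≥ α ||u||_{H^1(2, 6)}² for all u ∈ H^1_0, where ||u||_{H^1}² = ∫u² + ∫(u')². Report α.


α = (-2 + π^2)/(π^2 + 16)

Coercivity of a(·,·) on H^1_0(2, 6) means a(u, u) ≥ α ||u||_{H^1}² for every u ∈ H^1_0.
The interval has length L = 4, and Poincaré/coercivity depend only on L. Here a(u, u) = ∫(u')² + (-1/8)·∫u².
Here c = -1/8 < 0 with |c| < (π/L)² = π^2/16, so coercivity still holds. The condition a(u,u) ≥ α||u||_{H^1}² reads (1−α)∫(u')² ≥ (α−c)∫u². Any admissible α is ≤ 1 (rapidly oscillating u have ∫u²/∫(u')² → 0), and α = 1 would force 0 ≥ (1−c)∫u², impossible since c < 1; so 1−α > 0. By the sharp Poincaré inequality on H^1_0 of an interval of length L, ∫(u')² ≥ (π/L)²∫u² with equality for the first sine mode sin(π(x−x₀)/L) (x₀ the left endpoint), so the inequality holds for all u iff (1−α)(π/L)² ≥ α − c, i.e. α ≤ ((π/L)² + c)/((π/L)² + 1) = (1 + c(L/π)²)/(1 + (L/π)²). (Direct route, valid since c ≤ 0: Poincaré gives c∫u² ≥ c(L/π)²∫(u')², so a(u,u) ≥ (1 + c(L/π)²)∫(u')², while ||u||_{H^1}² ≤ (1 + (L/π)²)∫(u')²; dividing yields the same α.) With (π/L)² = π^2/16 and c = -1/8, the largest admissible constant is α = ((π/L)² + c)/((π/L)² + 1).
Simplifying, α = (-2 + π^2)/(π^2 + 16).


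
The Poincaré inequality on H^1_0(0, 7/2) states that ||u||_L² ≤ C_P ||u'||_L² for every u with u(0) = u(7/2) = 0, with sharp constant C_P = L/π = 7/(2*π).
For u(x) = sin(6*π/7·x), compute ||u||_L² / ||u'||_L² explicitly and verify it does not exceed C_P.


||u||_L² / ||u'||_L² = 7/(6*π) < C_P = 7/(2*π).

u(x) = sin(6*π/7·x), so u'(x) = 6*π*cos(6*π*x/7)/7.
Writing u(x) = A·sin(kπx/L) with A = 1 and k = 3, use ∫_0^L sin²(kπx/L) dx = L/2 and ∫_0^L cos²(kπx/L) dx = L/2.
u² = 1·sin²(6*π/7·x) and (u')² = 36*π^2/49·cos²(6*π/7·x), and each of sin², cos² integrates to L/2 = 7/4 over (0, 7/2).
∫_0^7/2 u² dx = 7/4, so ||u||_L² = sqrt(7)/2.
∫_0^7/2 (u')² dx = 9*π^2/7, so ||u'||_L² = 3*sqrt(7)*π/7.
Ratio ||u||_L² / ||u'||_L² = 7/(6*π).
Sharp Poincaré constant on H^1_0(0, 7/2) is C_P = L/π = 7/(2*π), achieved by sin(2*π/7·x).
This is the k = 3 harmonic; the ratio L/(kπ) is strictly less than C_P = L/π, consistent with the sharp inequality ||u||_L² ≤ C_P ||u'||_L².


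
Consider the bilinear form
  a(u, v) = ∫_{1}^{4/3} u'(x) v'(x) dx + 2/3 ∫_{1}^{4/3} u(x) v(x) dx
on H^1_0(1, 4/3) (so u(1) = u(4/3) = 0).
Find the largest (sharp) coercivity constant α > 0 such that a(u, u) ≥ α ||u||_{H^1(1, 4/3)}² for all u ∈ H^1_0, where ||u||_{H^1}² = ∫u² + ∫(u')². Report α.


α = (2 + 27*π^2)/(3*(1 + 9*π^2))

Coercivity of a(·,·) on H^1_0(1, 4/3) means a(u, u) ≥ α ||u||_{H^1}² for every u ∈ H^1_0.
The interval has length L = 1/3, and Poincaré/coercivity depend only on L. Here a(u, u) = ∫(u')² + (2/3)·∫u².
Here 0 < c = 2/3 < 1. The condition a(u,u) ≥ α||u||_{H^1}² reads (1−α)∫(u')² ≥ (α−c)∫u². Any admissible α is ≤ 1 (rapidly oscillating u have ∫u²/∫(u')² → 0), and α = 1 would force 0 ≥ (1−c)∫u², impossible since c < 1; so 1−α > 0. By the sharp Poincaré inequality on H^1_0 of an interval of length L, ∫(u')² ≥ (π/L)²∫u² with equality for the first sine mode sin(π(x−x₀)/L) (x₀ the left endpoint), so the inequality holds for all u iff (1−α)(π/L)² ≥ α − c, i.e. α ≤ ((π/L)² + c)/((π/L)² + 1) = (1 + c(L/π)²)/(1 + (L/π)²). With (π/L)² = 9*π^2 and c = 2/3, the largest admissible constant is α = ((π/L)² + c)/((π/L)² + 1).
Simplifying, α = (2 + 27*π^2)/(3*(1 + 9*π^2)).


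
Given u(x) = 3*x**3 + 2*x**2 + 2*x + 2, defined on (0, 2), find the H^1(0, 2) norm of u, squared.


||u||_{H^1}^2 = 159184/105

The H^1 norm (squared) on an interval (0, L) is
  ||u||_{H^1}^2 = ∫_0^L u(x)^2 dx + ∫_0^L u'(x)^2 dx.
Compute u'(x) = 9*x**2 + 4*x + 2.
Then u(x)^2 = 9*x**6 + 12*x**5 + 16*x**4 + 20*x**3 + 12*x**2 + 8*x + 4 and u'(x)^2 = 81*x**4 + 72*x**3 + 52*x**2 + 16*x + 4.
Integrate each monomial from 0 to 2 using ∫_0^2 c·x^n dx = c·2^(n+1)/(n+1):
  ∫_0^2 u(x)^2 dx = ∫_0^2 (9*x^6 + 12*x^5 + 16*x^4 + 20*x^3 + 12*x^2 + 8*x + 4) dx. Term by term:
    ∫_0^2 9*x^6 dx = 1152/7;  ∫_0^2 12*x^5 dx = 128;  ∫_0^2 16*x^4 dx = 512/5;
    ∫_0^2 20*x^3 dx = 80;  ∫_0^2 12*x^2 dx = 32;  ∫_0^2 8*x dx = 16;
    ∫_0^2 4 dx = 8.
  Sum: 1152/7 + 128 + 512/5 + 80 + 32 + 16 + 8 = 18584/35.
  ∫_0^2 u'(x)^2 dx = ∫_0^2 (81*x^4 + 72*x^3 + 52*x^2 + 16*x + 4) dx. Term by term:
    ∫_0^2 81*x^4 dx = 2592/5;  ∫_0^2 72*x^3 dx = 288;  ∫_0^2 52*x^2 dx = 416/3;
    ∫_0^2 16*x dx = 32;  ∫_0^2 4 dx = 8.
  Sum: 2592/5 + 288 + 416/3 + 32 + 8 = 14776/15.
Adding: ||u||_{H^1}^2 = 18584/35 + 14776/15 = 159184/105.


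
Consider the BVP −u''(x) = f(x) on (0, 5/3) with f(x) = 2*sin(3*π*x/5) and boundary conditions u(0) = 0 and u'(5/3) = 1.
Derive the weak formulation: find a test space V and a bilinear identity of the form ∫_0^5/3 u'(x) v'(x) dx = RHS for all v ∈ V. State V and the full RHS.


V = {v ∈ H^1(0, 5/3) : v(0) = 0} (test functions vanish at x = 0 where u is specified); weak form: ∫_0^5/3 u'v' dx = ∫_0^5/3 (2*sin(3*π*x/5)) v dx + v(5/3) for all v ∈ V.

Multiply both sides by a test function v and integrate from 0 to 5/3:
  ∫_0^5/3 −u''(x) v(x) dx = ∫_0^5/3 f(x) v(x) dx.
Integrate the LHS by parts once:
  ∫_0^5/3 −u'' v dx = −[u'(x) v(x)]_0^5/3 + ∫_0^5/3 u'(x) v'(x) dx.
Thus ∫_0^5/3 u'(x) v'(x) dx = ∫_0^5/3 f(x) v(x) dx + [u'(x) v(x)]_0^5/3.
Choose V so that boundary terms are either known or forced to vanish.
Mixed BC: u(0) = 0 (Dirichlet) and u'(5/3) = 1 (Neumann). Define V = {v ∈ H^1(0, 5/3) : v(0) = 0}. Then [u' v]_0^5/3 = u'(5/3)·v(5/3) − u'(0)·0 = v(5/3).
Weak formulation: find u (satisfying any essential BC) such that ∫_0^5/3 u'(x) v'(x) dx = ∫_0^5/3 f v dx + v(5/3) for all v ∈ V (Dirichlet at 0 absorbed into V; Neumann datum at x = 5/3 contributes the boundary term).
Substituting f(x) = 2*sin(3*π*x/5), the right-hand side is ∫_0^5/3 (2*sin(3*π*x/5)) v dx + v(5/3).


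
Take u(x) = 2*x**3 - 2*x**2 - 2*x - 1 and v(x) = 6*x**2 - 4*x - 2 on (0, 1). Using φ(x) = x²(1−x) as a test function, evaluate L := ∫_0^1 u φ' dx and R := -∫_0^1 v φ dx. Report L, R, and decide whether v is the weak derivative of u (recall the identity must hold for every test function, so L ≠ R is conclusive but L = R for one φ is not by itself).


LHS = 1/6, RHS = 1/6. Yes, v = u' weakly.

u(x) = 2*x**3 - 2*x**2 - 2*x - 1, classical derivative u'(x) = 6*x**2 - 4*x - 2.
φ(x) = x²(1−x), so φ'(x) = x*(2 - 3*x).
Note φ(0) = φ(1) = 0, so the boundary term u·φ vanishes.
LHS = ∫_0^1 u(x) φ'(x) dx = ∫_0^1 (-6*x^5 + 10*x^4 + 2*x^3 - x^2 - 2*x) dx. Term by term:
  ∫_0^1 -6*x^5 dx = -1;  ∫_0^1 10*x^4 dx = 2;  ∫_0^1 2*x^3 dx = 1/2;
  ∫_0^1 -x^2 dx = -1/3;  ∫_0^1 -2*x dx = -1.
Sum: -1 + 2 + 1/2 − 1/3 − 1 = 1/6.
So LHS = 1/6.
∫_0^1 v(x) φ(x) dx = ∫_0^1 (-6*x^5 + 10*x^4 - 2*x^3 - 2*x^2) dx. Term by term:
  ∫_0^1 -6*x^5 dx = -1;  ∫_0^1 10*x^4 dx = 2;  ∫_0^1 -2*x^3 dx = -1/2;
  ∫_0^1 -2*x^2 dx = -2/3.
Sum: -1 + 2 − 1/2 − 2/3 = -1/6.
So RHS = -∫_0^1 v(x) φ(x) dx = 1/6.
LHS = RHS, so the identity holds for this test φ.
Moreover u is smooth here and v(x) = u'(x) = 6*x**2 - 4*x - 2 pointwise, so the identity holds for every test function. Hence v is the weak derivative of u.


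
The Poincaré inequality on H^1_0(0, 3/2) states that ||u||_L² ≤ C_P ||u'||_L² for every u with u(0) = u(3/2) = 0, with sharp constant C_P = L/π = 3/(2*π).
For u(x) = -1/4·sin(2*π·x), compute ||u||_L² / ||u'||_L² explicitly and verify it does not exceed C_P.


||u||_L² / ||u'||_L² = 1/(2*π) < C_P = 3/(2*π).

u(x) = -1/4·sin(2*π·x), so u'(x) = -π*cos(2*π*x)/2.
Writing u(x) = A·sin(kπx/L) with A = -1/4 and k = 3, use ∫_0^L sin²(kπx/L) dx = L/2 and ∫_0^L cos²(kπx/L) dx = L/2.
u² = 1/16·sin²(2*π·x) and (u')² = π^2/4·cos²(2*π·x), and each of sin², cos² integrates to L/2 = 3/4 over (0, 3/2).
∫_0^3/2 u² dx = 3/64, so ||u||_L² = sqrt(3)/8.
∫_0^3/2 (u')² dx = 3*π^2/16, so ||u'||_L² = sqrt(3)*π/4.
Ratio ||u||_L² / ||u'||_L² = 1/(2*π).
Sharp Poincaré constant on H^1_0(0, 3/2) is C_P = L/π = 3/(2*π), achieved by sin(2*π/3·x).
This is the k = 3 harmonic; the ratio L/(kπ) is strictly less than C_P = L/π, consistent with the sharp inequality ||u||_L² ≤ C_P ||u'||_L².


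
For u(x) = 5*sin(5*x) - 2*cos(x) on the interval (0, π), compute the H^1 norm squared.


||u||_{H^1(0,π)}^2 = 329*π

u'(x) = 2*sin(x) + 25*cos(5*x).
Expand u² and (u')² and integrate term by term on (0, π), using: for integers n ≥ 1, ∫_0^π sin²(nx) dx = ∫_0^π cos²(nx) dx = π/2; for n ≠ n', ∫_0^π sin(nx)sin(n'x) dx = ∫_0^π cos(nx)cos(n'x) dx = 0; and by product-to-sum, ∫_0^π sin(nx)cos(n'x) dx = ½∫_0^π [sin((n+n')x) + sin((n−n')x)] dx, which is 0 when n+n' is even and 2n/(n²−n'²) when n+n' is odd (it need not vanish on (0, π)).
  u² squared terms: (-2)²·∫cos(x)² dx = 4·π/2 = 2*π;  (5)²·∫sin(5x)² dx = 25·π/2 = 25*π/2.
  u² cross terms: 2·(-2)·(5)·∫cos(x)·sin(5x) dx = -20·(0) = 0.
  So ∫_0^π u² dx = 2*π + 25*π/2 + 0 = 29*π/2.
  (u')² squared terms: (2)²·∫sin(x)² dx = 4·π/2 = 2*π;  (25)²·∫cos(5x)² dx = 625·π/2 = 625*π/2.
  (u')² cross terms: 2·(2)·(25)·∫sin(x)·cos(5x) dx = 100·(0) = 0.
  So ∫_0^π (u')² dx = 2*π + 625*π/2 + 0 = 629*π/2.
||u||_{H^1}^2 = (29*π/2) + (629*π/2) = 329*π.


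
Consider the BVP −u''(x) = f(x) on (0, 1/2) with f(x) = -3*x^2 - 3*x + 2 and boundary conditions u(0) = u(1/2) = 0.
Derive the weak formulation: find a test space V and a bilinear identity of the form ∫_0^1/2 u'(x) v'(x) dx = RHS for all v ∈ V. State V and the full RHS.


V = H^1_0(0, 1/2) (so v(0) = v(1/2) = 0); weak form: ∫_0^1/2 u'v' dx = ∫_0^1/2 (-3*x^2 - 3*x + 2) v dx for all v ∈ V.

Multiply both sides by a test function v and integrate from 0 to 1/2:
  ∫_0^1/2 −u''(x) v(x) dx = ∫_0^1/2 f(x) v(x) dx.
Integrate the LHS by parts once:
  ∫_0^1/2 −u'' v dx = −[u'(x) v(x)]_0^1/2 + ∫_0^1/2 u'(x) v'(x) dx.
Thus ∫_0^1/2 u'(x) v'(x) dx = ∫_0^1/2 f(x) v(x) dx + [u'(x) v(x)]_0^1/2.
Choose V so that boundary terms are either known or forced to vanish.
u is Dirichlet: u(0) = u(1/2) = 0. Let V = H^1_0(0, 1/2); then v(0) = v(1/2) = 0, and [u' v]_0^1/2 = 0.
Weak formulation: find u (satisfying any essential BC) such that ∫_0^1/2 u'(x) v'(x) dx = ∫_0^1/2 f v dx for all v ∈ V.
Substituting f(x) = -3*x^2 - 3*x + 2, the right-hand side is ∫_0^1/2 (-3*x^2 - 3*x + 2) v dx.


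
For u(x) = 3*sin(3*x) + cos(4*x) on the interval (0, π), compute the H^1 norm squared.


||u||_{H^1(0,π)}^2 = -612/7 + 107*π/2

u'(x) = -4*sin(4*x) + 9*cos(3*x).
Expand u² and (u')² and integrate term by term on (0, π), using: for integers n ≥ 1, ∫_0^π sin²(nx) dx = ∫_0^π cos²(nx) dx = π/2; for n ≠ n', ∫_0^π sin(nx)sin(n'x) dx = ∫_0^π cos(nx)cos(n'x) dx = 0; and by product-to-sum, ∫_0^π sin(nx)cos(n'x) dx = ½∫_0^π [sin((n+n')x) + sin((n−n')x)] dx, which is 0 when n+n' is even and 2n/(n²−n'²) when n+n' is odd (it need not vanish on (0, π)).
  u² squared terms: (3)²·∫sin(3x)² dx = 9·π/2 = 9*π/2;  (1)²·∫cos(4x)² dx = 1·π/2 = π/2.
  u² cross terms: 2·(3)·(1)·∫sin(3x)·cos(4x) dx = 6·(-6/7) = -36/7.
  So ∫_0^π u² dx = 9*π/2 + π/2 − 36/7 = -36/7 + 5*π.
  (u')² squared terms: (-4)²·∫sin(4x)² dx = 16·π/2 = 8*π;  (9)²·∫cos(3x)² dx = 81·π/2 = 81*π/2.
  (u')² cross terms: 2·(-4)·(9)·∫sin(4x)·cos(3x) dx = -72·(8/7) = -576/7.
  So ∫_0^π (u')² dx = 8*π + 81*π/2 − 576/7 = -576/7 + 97*π/2.
||u||_{H^1}^2 = (-36/7 + 5*π) + (-576/7 + 97*π/2) = -612/7 + 107*π/2.


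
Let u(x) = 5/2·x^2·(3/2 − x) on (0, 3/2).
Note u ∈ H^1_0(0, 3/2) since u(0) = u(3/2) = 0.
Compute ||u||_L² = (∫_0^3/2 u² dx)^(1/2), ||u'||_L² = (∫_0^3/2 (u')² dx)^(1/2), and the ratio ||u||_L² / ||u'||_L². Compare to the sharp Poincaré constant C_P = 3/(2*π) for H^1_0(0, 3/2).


||u||_L² / ||u'||_L² = 3*sqrt(14)/28 < C_P = 3/(2*π).

u(x) = 5/2·x^2·(3/2 − x), so u'(x) = 15*x*(1 - x)/2.
u(x) = 5/2·x^2·(3/2 − x) vanishes at x = 0 and x = 3/2, so u ∈ H^1_0(0, 3/2). Differentiate via the product rule and integrate the resulting polynomials term by term.
  ∫_0^3/2 u² dx = ∫_0^3/2 (25*x^6/4 - 75*x^5/4 + 225*x^4/16) dx. Term by term:
    ∫_0^3/2 25*x^6/4 dx = 54675/3584;  ∫_0^3/2 -75*x^5/4 dx = -18225/512;  ∫_0^3/2 225*x^4/16 dx = 10935/512.
  Sum: 54675/3584 − 18225/512 + 10935/512 = 3645/3584.
  ∫_0^3/2 (u')² dx = ∫_0^3/2 (225*x^4/4 - 225*x^3/2 + 225*x^2/4) dx. Term by term:
    ∫_0^3/2 225*x^4/4 dx = 10935/128;  ∫_0^3/2 -225*x^3/2 dx = -18225/128;  ∫_0^3/2 225*x^2/4 dx = 2025/32.
  Sum: 10935/128 − 18225/128 + 2025/32 = 405/64.
∫_0^3/2 u² dx = 3645/3584, so ||u||_L² = 27*sqrt(70)/224.
∫_0^3/2 (u')² dx = 405/64, so ||u'||_L² = 9*sqrt(5)/8.
Ratio ||u||_L² / ||u'||_L² = 3*sqrt(14)/28.
Sharp Poincaré constant on H^1_0(0, 3/2) is C_P = L/π = 3/(2*π), achieved by sin(2*π/3·x).
A polynomial bump cannot attain the sharp Poincaré constant (only the first sine eigenfunction does), so the ratio is strictly less than C_P, consistent with ||u||_L² ≤ C_P ||u'||_L².


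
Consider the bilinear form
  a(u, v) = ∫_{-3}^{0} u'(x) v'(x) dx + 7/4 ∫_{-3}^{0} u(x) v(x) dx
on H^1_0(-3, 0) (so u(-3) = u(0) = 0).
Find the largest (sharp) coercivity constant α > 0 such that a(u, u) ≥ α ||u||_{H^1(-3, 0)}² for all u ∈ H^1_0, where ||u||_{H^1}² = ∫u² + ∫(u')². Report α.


α = 1

Coercivity of a(·,·) on H^1_0(-3, 0) means a(u, u) ≥ α ||u||_{H^1}² for every u ∈ H^1_0.
The interval has length L = 3, and Poincaré/coercivity depend only on L. Here a(u, u) = ∫(u')² + (7/4)·∫u².
Here c = 7/4 ≥ 1, so a(u,u) = ∫(u')² + c∫u² ≥ ∫(u')² + ∫u² = ||u||_{H^1}², i.e. α = 1 works. No larger α is possible: a(u,u) ≥ α||u||_{H^1}² means (1−α)∫(u')² ≥ (α−c)∫u², and for the modes u_n = sin(nπ(x−x₀)/L) (x₀ the left endpoint) one has ∫u_n²/∫(u_n')² = (L/(nπ))² → 0, so a(u_n,u_n)/||u_n||_{H^1}² → 1. Hence the optimal constant is α = 1.
Therefore α = 1.


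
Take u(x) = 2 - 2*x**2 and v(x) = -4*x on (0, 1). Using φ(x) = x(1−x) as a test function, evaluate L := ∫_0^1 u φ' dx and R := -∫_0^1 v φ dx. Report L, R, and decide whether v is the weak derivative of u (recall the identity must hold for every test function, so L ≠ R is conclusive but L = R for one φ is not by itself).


LHS = 1/3, RHS = 1/3. Yes, v = u' weakly.

u(x) = 2 - 2*x**2, classical derivative u'(x) = -4*x.
φ(x) = x(1−x), so φ'(x) = 1 - 2*x.
Note φ(0) = φ(1) = 0, so the boundary term u·φ vanishes.
LHS = ∫_0^1 u(x) φ'(x) dx = ∫_0^1 (4*x^3 - 2*x^2 - 4*x + 2) dx. Term by term:
  ∫_0^1 4*x^3 dx = 1;  ∫_0^1 -2*x^2 dx = -2/3;  ∫_0^1 -4*x dx = -2;
  ∫_0^1 2 dx = 2.
Sum: 1 − 2/3 − 2 + 2 = 1/3.
So LHS = 1/3.
∫_0^1 v(x) φ(x) dx = ∫_0^1 (4*x^3 - 4*x^2) dx. Term by term:
  ∫_0^1 4*x^3 dx = 1;  ∫_0^1 -4*x^2 dx = -4/3.
Sum: 1 − 4/3 = -1/3.
So RHS = -∫_0^1 v(x) φ(x) dx = 1/3.
LHS = RHS, so the identity holds for this test φ.
Moreover u is smooth here and v(x) = u'(x) = -4*x pointwise, so the identity holds for every test function. Hence v is the weak derivative of u.


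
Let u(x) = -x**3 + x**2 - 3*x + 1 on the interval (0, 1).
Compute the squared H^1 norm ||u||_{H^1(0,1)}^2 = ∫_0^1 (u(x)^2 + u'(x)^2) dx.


||u||_{H^1}^2 = 1051/105

The H^1 norm (squared) on an interval (0, L) is
  ||u||_{H^1}^2 = ∫_0^L u(x)^2 dx + ∫_0^L u'(x)^2 dx.
Compute u'(x) = -3*x**2 + 2*x - 3.
Then u(x)^2 = x**6 - 2*x**5 + 7*x**4 - 8*x**3 + 11*x**2 - 6*x + 1 and u'(x)^2 = 9*x**4 - 12*x**3 + 22*x**2 - 12*x + 9.
Integrate each monomial from 0 to 1 using ∫_0^1 c·x^n dx = c·1^(n+1)/(n+1):
  ∫_0^1 u(x)^2 dx = ∫_0^1 (x^6 - 2*x^5 + 7*x^4 - 8*x^3 + 11*x^2 - 6*x + 1) dx. Term by term:
    ∫_0^1 x^6 dx = 1/7;  ∫_0^1 -2*x^5 dx = -1/3;  ∫_0^1 7*x^4 dx = 7/5;
    ∫_0^1 -8*x^3 dx = -2;  ∫_0^1 11*x^2 dx = 11/3;  ∫_0^1 -6*x dx = -3;
    ∫_0^1 1 dx = 1.
  Sum: 1/7 − 1/3 + 7/5 − 2 + 11/3 − 3 + 1 = 92/105.
  ∫_0^1 u'(x)^2 dx = ∫_0^1 (9*x^4 - 12*x^3 + 22*x^2 - 12*x + 9) dx. Term by term:
    ∫_0^1 9*x^4 dx = 9/5;  ∫_0^1 -12*x^3 dx = -3;  ∫_0^1 22*x^2 dx = 22/3;
    ∫_0^1 -12*x dx = -6;  ∫_0^1 9 dx = 9.
  Sum: 9/5 − 3 + 22/3 − 6 + 9 = 137/15.
Adding: ||u||_{H^1}^2 = 92/105 + 137/15 = 1051/105.


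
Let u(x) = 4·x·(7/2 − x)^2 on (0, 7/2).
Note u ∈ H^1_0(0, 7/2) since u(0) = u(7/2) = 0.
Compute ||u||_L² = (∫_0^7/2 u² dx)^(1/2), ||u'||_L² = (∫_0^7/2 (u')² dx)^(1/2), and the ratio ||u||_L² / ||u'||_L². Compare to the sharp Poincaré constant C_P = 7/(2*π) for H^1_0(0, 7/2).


||u||_L² / ||u'||_L² = sqrt(14)/4 < C_P = 7/(2*π).

u(x) = 4·x·(7/2 − x)^2, so u'(x) = (2*x - 7)*(6*x - 7).
u(x) = 4·x·(7/2 − x)^2 vanishes at x = 0 and x = 7/2, so u ∈ H^1_0(0, 7/2). Differentiate via the product rule and integrate the resulting polynomials term by term.
  ∫_0^7/2 u² dx = ∫_0^7/2 (16*x^6 - 224*x^5 + 1176*x^4 - 2744*x^3 + 2401*x^2) dx. Term by term:
    ∫_0^7/2 16*x^6 dx = 117649/8;  ∫_0^7/2 -224*x^5 dx = -823543/12;  ∫_0^7/2 1176*x^4 dx = 2470629/20;
    ∫_0^7/2 -2744*x^3 dx = -823543/8;  ∫_0^7/2 2401*x^2 dx = 823543/24.
  Sum: 117649/8 − 823543/12 + 2470629/20 − 823543/8 + 823543/24 = 117649/120.
  ∫_0^7/2 (u')² dx = ∫_0^7/2 (144*x^4 - 1344*x^3 + 4312*x^2 - 5488*x + 2401) dx. Term by term:
    ∫_0^7/2 144*x^4 dx = 151263/10;  ∫_0^7/2 -1344*x^3 dx = -50421;  ∫_0^7/2 4312*x^2 dx = 184877/3;
    ∫_0^7/2 -5488*x dx = -33614;  ∫_0^7/2 2401 dx = 16807/2.
  Sum: 151263/10 − 50421 + 184877/3 − 33614 + 16807/2 = 16807/15.
∫_0^7/2 u² dx = 117649/120, so ||u||_L² = 343*sqrt(30)/60.
∫_0^7/2 (u')² dx = 16807/15, so ||u'||_L² = 49*sqrt(105)/15.
Ratio ||u||_L² / ||u'||_L² = sqrt(14)/4.
Sharp Poincaré constant on H^1_0(0, 7/2) is C_P = L/π = 7/(2*π), achieved by sin(2*π/7·x).
A polynomial bump cannot attain the sharp Poincaré constant (only the first sine eigenfunction does), so the ratio is strictly less than C_P, consistent with ||u||_L² ≤ C_P ||u'||_L².


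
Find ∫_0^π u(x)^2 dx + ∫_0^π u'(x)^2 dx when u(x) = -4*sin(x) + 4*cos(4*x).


||u||_{H^1(0,π)}^2 = 1088/15 + 152*π

u'(x) = -16*sin(4*x) - 4*cos(x).
Expand u² and (u')² and integrate term by term on (0, π), using: for integers n ≥ 1, ∫_0^π sin²(nx) dx = ∫_0^π cos²(nx) dx = π/2; for n ≠ n', ∫_0^π sin(nx)sin(n'x) dx = ∫_0^π cos(nx)cos(n'x) dx = 0; and by product-to-sum, ∫_0^π sin(nx)cos(n'x) dx = ½∫_0^π [sin((n+n')x) + sin((n−n')x)] dx, which is 0 when n+n' is even and 2n/(n²−n'²) when n+n' is odd (it need not vanish on (0, π)).
  u² squared terms: (-4)²·∫sin(x)² dx = 16·π/2 = 8*π;  (4)²·∫cos(4x)² dx = 16·π/2 = 8*π.
  u² cross terms: 2·(-4)·(4)·∫sin(x)·cos(4x) dx = -32·(-2/15) = 64/15.
  So ∫_0^π u² dx = 8*π + 8*π + 64/15 = 64/15 + 16*π.
  (u')² squared terms: (-16)²·∫sin(4x)² dx = 256·π/2 = 128*π;  (-4)²·∫cos(x)² dx = 16·π/2 = 8*π.
  (u')² cross terms: 2·(-16)·(-4)·∫sin(4x)·cos(x) dx = 128·(8/15) = 1024/15.
  So ∫_0^π (u')² dx = 128*π + 8*π + 1024/15 = 1024/15 + 136*π.
||u||_{H^1}^2 = (64/15 + 16*π) + (1024/15 + 136*π) = 1088/15 + 152*π.


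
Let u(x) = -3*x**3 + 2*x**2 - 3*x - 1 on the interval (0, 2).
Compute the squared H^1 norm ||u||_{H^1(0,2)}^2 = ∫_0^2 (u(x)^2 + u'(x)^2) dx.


||u||_{H^1}^2 = 19872/35

The H^1 norm (squared) on an interval (0, L) is
  ||u||_{H^1}^2 = ∫_0^L u(x)^2 dx + ∫_0^L u'(x)^2 dx.
Compute u'(x) = -9*x**2 + 4*x - 3.
Then u(x)^2 = 9*x**6 - 12*x**5 + 22*x**4 - 6*x**3 + 5*x**2 + 6*x + 1 and u'(x)^2 = 81*x**4 - 72*x**3 + 70*x**2 - 24*x + 9.
Integrate each monomial from 0 to 2 using ∫_0^2 c·x^n dx = c·2^(n+1)/(n+1):
  ∫_0^2 u(x)^2 dx = ∫_0^2 (9*x^6 - 12*x^5 + 22*x^4 - 6*x^3 + 5*x^2 + 6*x + 1) dx. Term by term:
    ∫_0^2 9*x^6 dx = 1152/7;  ∫_0^2 -12*x^5 dx = -128;  ∫_0^2 22*x^4 dx = 704/5;
    ∫_0^2 -6*x^3 dx = -24;  ∫_0^2 5*x^2 dx = 40/3;  ∫_0^2 6*x dx = 12;
    ∫_0^2 1 dx = 2.
  Sum: 1152/7 − 128 + 704/5 − 24 + 40/3 + 12 + 2 = 18974/105.
  ∫_0^2 u'(x)^2 dx = ∫_0^2 (81*x^4 - 72*x^3 + 70*x^2 - 24*x + 9) dx. Term by term:
    ∫_0^2 81*x^4 dx = 2592/5;  ∫_0^2 -72*x^3 dx = -288;  ∫_0^2 70*x^2 dx = 560/3;
    ∫_0^2 -24*x dx = -48;  ∫_0^2 9 dx = 18.
  Sum: 2592/5 − 288 + 560/3 − 48 + 18 = 5806/15.
Adding: ||u||_{H^1}^2 = 18974/105 + 5806/15 = 19872/35.


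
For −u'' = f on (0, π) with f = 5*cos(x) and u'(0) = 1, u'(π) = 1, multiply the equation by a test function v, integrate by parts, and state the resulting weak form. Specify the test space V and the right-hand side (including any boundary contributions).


V = H^1(0, π) (v unrestricted at boundary; u is determined up to an additive constant); weak form: ∫_0^π u'v' dx = ∫_0^π (5*cos(x)) v dx + v(π) − v(0) for all v ∈ V.

Multiply both sides by a test function v and integrate from 0 to π:
  ∫_0^π −u''(x) v(x) dx = ∫_0^π f(x) v(x) dx.
Integrate the LHS by parts once:
  ∫_0^π −u'' v dx = −[u'(x) v(x)]_0^π + ∫_0^π u'(x) v'(x) dx.
Thus ∫_0^π u'(x) v'(x) dx = ∫_0^π f(x) v(x) dx + [u'(x) v(x)]_0^π.
Choose V so that boundary terms are either known or forced to vanish.
u has inhomogeneous Neumann u'(0) = 1, u'(π) = 1. [u' v]_0^π = (1)·v(π) − (1)·v(0) = v(π) − v(0). Take V = H^1(0, π); boundary term becomes part of RHS.
Weak formulation: find u (satisfying any essential BC) such that ∫_0^π u'(x) v'(x) dx = ∫_0^π f v dx + v(π) − v(0) for all v ∈ V (Neumann data are natural BCs: they enter the RHS as boundary terms).
Substituting f(x) = 5*cos(x), the right-hand side is ∫_0^π (5*cos(x)) v dx + v(π) − v(0).
Compatibility check (pure Neumann): taking v ≡ 1 ∈ V gives 0 = ∫_0^π f dx + (1) − (1), i.e. ∫_0^π f dx must equal u'(0) − u'(π) = 0. Indeed ∫_0^π (5*cos(x)) dx = 0, so the data are compatible. The solution is then unique only up to an additive constant (fix it e.g. by requiring ∫_0^π u dx = 0).


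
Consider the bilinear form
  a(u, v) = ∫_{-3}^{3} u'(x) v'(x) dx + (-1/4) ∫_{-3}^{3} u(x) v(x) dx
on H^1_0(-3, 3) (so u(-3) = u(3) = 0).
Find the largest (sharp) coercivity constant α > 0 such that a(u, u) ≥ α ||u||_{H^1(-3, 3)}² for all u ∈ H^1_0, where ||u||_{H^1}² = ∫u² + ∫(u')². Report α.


α = (-9 + π^2)/(π^2 + 36)

Coercivity of a(·,·) on H^1_0(-3, 3) means a(u, u) ≥ α ||u||_{H^1}² for every u ∈ H^1_0.
The interval has length L = 6, and Poincaré/coercivity depend only on L. Here a(u, u) = ∫(u')² + (-1/4)·∫u².
Here c = -1/4 < 0 with |c| < (π/L)² = π^2/36, so coercivity still holds. The condition a(u,u) ≥ α||u||_{H^1}² reads (1−α)∫(u')² ≥ (α−c)∫u². Any admissible α is ≤ 1 (rapidly oscillating u have ∫u²/∫(u')² → 0), and α = 1 would force 0 ≥ (1−c)∫u², impossible since c < 1; so 1−α > 0. By the sharp Poincaré inequality on H^1_0 of an interval of length L, ∫(u')² ≥ (π/L)²∫u² with equality for the first sine mode sin(π(x−x₀)/L) (x₀ the left endpoint), so the inequality holds for all u iff (1−α)(π/L)² ≥ α − c, i.e. α ≤ ((π/L)² + c)/((π/L)² + 1) = (1 + c(L/π)²)/(1 + (L/π)²). (Direct route, valid since c ≤ 0: Poincaré gives c∫u² ≥ c(L/π)²∫(u')², so a(u,u) ≥ (1 + c(L/π)²)∫(u')², while ||u||_{H^1}² ≤ (1 + (L/π)²)∫(u')²; dividing yields the same α.) With (π/L)² = π^2/36 and c = -1/4, the largest admissible constant is α = ((π/L)² + c)/((π/L)² + 1).
Simplifying, α = (-9 + π^2)/(π^2 + 36).


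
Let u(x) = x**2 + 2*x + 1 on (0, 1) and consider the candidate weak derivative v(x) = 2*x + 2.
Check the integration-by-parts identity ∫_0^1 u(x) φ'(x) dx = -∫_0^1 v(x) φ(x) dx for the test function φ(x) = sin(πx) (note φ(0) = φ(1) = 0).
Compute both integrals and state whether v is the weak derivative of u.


LHS = -6/π, RHS = -6/π. Yes, v = u' weakly.

u(x) = x**2 + 2*x + 1, classical derivative u'(x) = 2*x + 2.
φ(x) = sin(πx), so φ'(x) = π*cos(π*x).
Note φ(0) = φ(1) = 0, so the boundary term u·φ vanishes.
LHS = ∫_0^1 u(x) φ'(x) dx = ∫_0^1 (π*x^2*cos(π*x) + 2*π*x*cos(π*x) + π*cos(π*x)) dx. Term by term:
  ∫_0^1 π*cos(π*x) dx = 0;  ∫_0^1 π*x^2*cos(π*x) dx = -2/π;  ∫_0^1 2*π*x*cos(π*x) dx = -4/π.
Sum: 0 − 2/π − 4/π = -6/π.
So LHS = -6/π.
∫_0^1 v(x) φ(x) dx = ∫_0^1 (2*x*sin(π*x) + 2*sin(π*x)) dx. Term by term:
  ∫_0^1 2*sin(π*x) dx = 4/π;  ∫_0^1 2*x*sin(π*x) dx = 2/π.
Sum: 4/π + 2/π = 6/π.
So RHS = -∫_0^1 v(x) φ(x) dx = -6/π.
LHS = RHS, so the identity holds for this test φ.
Moreover u is smooth here and v(x) = u'(x) = 2*x + 2 pointwise, so the identity holds for every test function. Hence v is the weak derivative of u.


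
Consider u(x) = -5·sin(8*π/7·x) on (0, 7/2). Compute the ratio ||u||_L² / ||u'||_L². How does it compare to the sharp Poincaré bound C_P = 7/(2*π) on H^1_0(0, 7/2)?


||u||_L² / ||u'||_L² = 7/(8*π) < C_P = 7/(2*π).

u(x) = -5·sin(8*π/7·x), so u'(x) = -40*π*cos(8*π*x/7)/7.
Writing u(x) = A·sin(kπx/L) with A = -5 and k = 4, use ∫_0^L sin²(kπx/L) dx = L/2 and ∫_0^L cos²(kπx/L) dx = L/2.
u² = 25·sin²(8*π/7·x) and (u')² = 1600*π^2/49·cos²(8*π/7·x), and each of sin², cos² integrates to L/2 = 7/4 over (0, 7/2).
∫_0^7/2 u² dx = 175/4, so ||u||_L² = 5*sqrt(7)/2.
∫_0^7/2 (u')² dx = 400*π^2/7, so ||u'||_L² = 20*sqrt(7)*π/7.
Ratio ||u||_L² / ||u'||_L² = 7/(8*π).
Sharp Poincaré constant on H^1_0(0, 7/2) is C_P = L/π = 7/(2*π), achieved by sin(2*π/7·x).
This is the k = 4 harmonic; the ratio L/(kπ) is strictly less than C_P = L/π, consistent with the sharp inequality ||u||_L² ≤ C_P ||u'||_L².


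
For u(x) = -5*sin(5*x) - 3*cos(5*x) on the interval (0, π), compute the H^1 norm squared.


||u||_{H^1(0,π)}^2 = 442*π

u'(x) = 15*sin(5*x) - 25*cos(5*x).
Expand u² and (u')² and integrate term by term on (0, π), using: for integers n ≥ 1, ∫_0^π sin²(nx) dx = ∫_0^π cos²(nx) dx = π/2; for n ≠ n', ∫_0^π sin(nx)sin(n'x) dx = ∫_0^π cos(nx)cos(n'x) dx = 0; and by product-to-sum, ∫_0^π sin(nx)cos(n'x) dx = ½∫_0^π [sin((n+n')x) + sin((n−n')x)] dx, which is 0 when n+n' is even and 2n/(n²−n'²) when n+n' is odd (it need not vanish on (0, π)).
  u² squared terms: (-5)²·∫sin(5x)² dx = 25·π/2 = 25*π/2;  (-3)²·∫cos(5x)² dx = 9·π/2 = 9*π/2.
  u² cross terms: 2·(-5)·(-3)·∫sin(5x)·cos(5x) dx = 30·(0) = 0.
  So ∫_0^π u² dx = 25*π/2 + 9*π/2 + 0 = 17*π.
  (u')² squared terms: (-25)²·∫cos(5x)² dx = 625·π/2 = 625*π/2;  (15)²·∫sin(5x)² dx = 225·π/2 = 225*π/2.
  (u')² cross terms: 2·(-25)·(15)·∫cos(5x)·sin(5x) dx = -750·(0) = 0.
  So ∫_0^π (u')² dx = 625*π/2 + 225*π/2 + 0 = 425*π.
||u||_{H^1}^2 = (17*π) + (425*π) = 442*π.


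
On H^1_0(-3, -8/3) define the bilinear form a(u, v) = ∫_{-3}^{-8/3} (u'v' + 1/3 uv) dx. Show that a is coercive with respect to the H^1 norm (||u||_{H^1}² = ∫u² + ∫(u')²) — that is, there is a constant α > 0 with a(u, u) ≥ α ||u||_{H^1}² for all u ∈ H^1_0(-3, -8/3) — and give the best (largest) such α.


α = (1 + 27*π^2)/(3*(1 + 9*π^2))

Coercivity of a(·,·) on H^1_0(-3, -8/3) means a(u, u) ≥ α ||u||_{H^1}² for every u ∈ H^1_0.
The interval has length L = 1/3, and Poincaré/coercivity depend only on L. Here a(u, u) = ∫(u')² + (1/3)·∫u².
Here 0 < c = 1/3 < 1. The condition a(u,u) ≥ α||u||_{H^1}² reads (1−α)∫(u')² ≥ (α−c)∫u². Any admissible α is ≤ 1 (rapidly oscillating u have ∫u²/∫(u')² → 0), and α = 1 would force 0 ≥ (1−c)∫u², impossible since c < 1; so 1−α > 0. By the sharp Poincaré inequality on H^1_0 of an interval of length L, ∫(u')² ≥ (π/L)²∫u² with equality for the first sine mode sin(π(x−x₀)/L) (x₀ the left endpoint), so the inequality holds for all u iff (1−α)(π/L)² ≥ α − c, i.e. α ≤ ((π/L)² + c)/((π/L)² + 1) = (1 + c(L/π)²)/(1 + (L/π)²). With (π/L)² = 9*π^2 and c = 1/3, the largest admissible constant is α = ((π/L)² + c)/((π/L)² + 1).
Simplifying, α = (1 + 27*π^2)/(3*(1 + 9*π^2)).


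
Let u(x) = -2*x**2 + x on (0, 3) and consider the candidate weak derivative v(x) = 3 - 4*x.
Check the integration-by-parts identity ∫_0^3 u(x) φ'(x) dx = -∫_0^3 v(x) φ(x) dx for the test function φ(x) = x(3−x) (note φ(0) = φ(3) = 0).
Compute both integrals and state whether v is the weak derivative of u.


LHS = 45/2, RHS = 27/2. No, v is not the weak derivative of u.

u(x) = -2*x**2 + x, classical derivative u'(x) = 1 - 4*x.
φ(x) = x(3−x), so φ'(x) = 3 - 2*x.
Note φ(0) = φ(3) = 0, so the boundary term u·φ vanishes.
LHS = ∫_0^3 u(x) φ'(x) dx = ∫_0^3 (4*x^3 - 8*x^2 + 3*x) dx. Term by term:
  ∫_0^3 4*x^3 dx = 81;  ∫_0^3 -8*x^2 dx = -72;  ∫_0^3 3*x dx = 27/2.
Sum: 81 − 72 + 27/2 = 45/2.
So LHS = 45/2.
∫_0^3 v(x) φ(x) dx = ∫_0^3 (4*x^3 - 15*x^2 + 9*x) dx. Term by term:
  ∫_0^3 4*x^3 dx = 81;  ∫_0^3 -15*x^2 dx = -135;  ∫_0^3 9*x dx = 81/2.
Sum: 81 − 135 + 81/2 = -27/2.
So RHS = -∫_0^3 v(x) φ(x) dx = 27/2.
LHS − RHS = 9 ≠ 0, so the identity fails.
(For a valid weak derivative the identity must hold for EVERY test function, in particular this one. The failure shows v is NOT the weak derivative of u.)
Correct weak derivative would be u'(x) = 1 - 4*x.
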